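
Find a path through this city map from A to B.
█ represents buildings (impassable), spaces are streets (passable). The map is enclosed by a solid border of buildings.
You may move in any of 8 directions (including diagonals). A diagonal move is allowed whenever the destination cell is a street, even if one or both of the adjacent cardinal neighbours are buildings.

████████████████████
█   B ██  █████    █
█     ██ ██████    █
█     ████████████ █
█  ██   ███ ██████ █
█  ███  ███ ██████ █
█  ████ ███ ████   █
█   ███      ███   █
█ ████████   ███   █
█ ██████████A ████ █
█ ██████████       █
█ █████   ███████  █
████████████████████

Finding the shortest path from A to B:
Movement: 8-directional
Path length: 10 steps
Directions: up-left → left → up-left → left → up-left → up → up-left → up-left → up → up-left

Solution:

████████████████████
█   B ██  █████    █
█    ↖██ ██████    █
█    ↑████████████ █
█  ██ ↖ ███ ██████ █
█  ███ ↖███ ██████ █
█  ████↑███ ████   █
█   ███ ↖←   ███   █
█ ████████↖← ███   █
█ ██████████A ████ █
█ ██████████       █
█ █████   ███████  █
████████████████████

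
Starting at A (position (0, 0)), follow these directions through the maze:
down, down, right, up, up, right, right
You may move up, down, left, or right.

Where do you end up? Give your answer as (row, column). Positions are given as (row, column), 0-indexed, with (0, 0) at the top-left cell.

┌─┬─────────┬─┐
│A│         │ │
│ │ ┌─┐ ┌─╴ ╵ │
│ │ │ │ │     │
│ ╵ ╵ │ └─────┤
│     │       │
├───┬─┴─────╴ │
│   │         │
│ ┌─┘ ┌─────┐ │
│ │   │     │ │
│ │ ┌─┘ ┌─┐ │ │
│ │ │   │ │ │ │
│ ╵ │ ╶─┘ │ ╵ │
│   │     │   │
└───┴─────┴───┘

Following directions step by step:
Start: (0, 0)
  down: (0, 0) → (1, 0)
  down: (1, 0) → (2, 0)
  right: (2, 0) → (2, 1)
  up: (2, 1) → (1, 1)
  up: (1, 1) → (0, 1)
  right: (0, 1) → (0, 2)
  right: (0, 2) → (0, 3)
Final position: (0, 3)

Path taken:

┌─┬─────────┬─┐
│A│↱ → B    │ │
│ │ ┌─┐ ┌─╴ ╵ │
│↓│↑│ │ │     │
│ ╵ ╵ │ └─────┤
│↳ ↑  │       │
├───┬─┴─────╴ │
│   │         │
│ ┌─┘ ┌─────┐ │
│ │   │     │ │
│ │ ┌─┘ ┌─┐ │ │
│ │ │   │ │ │ │
│ ╵ │ ╶─┘ │ ╵ │
│   │     │   │
└───┴─────┴───┘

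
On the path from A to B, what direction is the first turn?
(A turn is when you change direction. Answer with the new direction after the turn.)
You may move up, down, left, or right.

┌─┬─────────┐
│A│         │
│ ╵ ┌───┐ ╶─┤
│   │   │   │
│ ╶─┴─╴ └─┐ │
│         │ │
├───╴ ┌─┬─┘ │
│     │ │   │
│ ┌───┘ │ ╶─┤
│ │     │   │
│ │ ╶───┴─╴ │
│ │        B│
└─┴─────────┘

Directions: down, right, up, right, right, right, down, right, down, down, left, down, right, down
First turn direction: right

Solution:

┌─┬─────────┐
│A│↱ → → ↓  │
│ ╵ ┌───┐ ╶─┤
│↳ ↑│   │↳ ↓│
│ ╶─┴─╴ └─┐ │
│         │↓│
├───╴ ┌─┬─┘ │
│     │ │↓ ↲│
│ ┌───┘ │ ╶─┤
│ │     │↳ ↓│
│ │ ╶───┴─╴ │
│ │        B│
└─┴─────────┘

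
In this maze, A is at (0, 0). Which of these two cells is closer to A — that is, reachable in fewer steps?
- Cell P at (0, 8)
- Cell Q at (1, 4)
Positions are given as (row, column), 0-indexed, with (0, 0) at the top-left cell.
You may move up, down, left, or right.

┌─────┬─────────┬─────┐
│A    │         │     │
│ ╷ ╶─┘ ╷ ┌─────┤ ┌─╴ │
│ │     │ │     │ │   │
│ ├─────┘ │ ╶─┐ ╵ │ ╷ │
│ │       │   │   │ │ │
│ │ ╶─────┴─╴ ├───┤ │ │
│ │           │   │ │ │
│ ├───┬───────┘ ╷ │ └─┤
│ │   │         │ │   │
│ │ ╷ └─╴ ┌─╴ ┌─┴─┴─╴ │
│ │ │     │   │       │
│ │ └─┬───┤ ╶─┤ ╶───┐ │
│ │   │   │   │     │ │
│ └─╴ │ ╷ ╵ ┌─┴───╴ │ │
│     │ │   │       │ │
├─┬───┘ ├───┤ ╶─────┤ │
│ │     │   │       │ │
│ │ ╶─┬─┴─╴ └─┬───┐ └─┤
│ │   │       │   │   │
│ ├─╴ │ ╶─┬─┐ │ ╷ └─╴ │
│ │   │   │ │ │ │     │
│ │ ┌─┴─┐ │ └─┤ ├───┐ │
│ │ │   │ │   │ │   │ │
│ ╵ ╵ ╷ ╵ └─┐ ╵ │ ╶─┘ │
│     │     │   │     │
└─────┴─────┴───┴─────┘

Shortest path A → P at (0, 8): 26 steps
Shortest path A → Q at (1, 4): 7 steps

Q is closer (7 steps vs 26 steps).

Path to P:

┌─────┬─────────┬─────┐
│A ↓  │↱ ↓      │P    │
│ ╷ ╶─┘ ╷ ┌─────┤ ┌─╴ │
│ │↳ → ↑│↓│↱ → ↓│↑│   │
│ ├─────┘ │ ╶─┐ ╵ │ ╷ │
│ │↓ ← ← ↲│↑ ↰│↳ ↑│ │ │
│ │ ╶─────┴─╴ ├───┤ │ │
│ │↳ → → → → ↑│   │ │ │
│ ├───┬───────┘ ╷ │ └─┤
│ │   │         │ │   │
│ │ ╷ └─╴ ┌─╴ ┌─┴─┴─╴ │
│ │ │     │   │       │
│ │ └─┬───┤ ╶─┤ ╶───┐ │
│ │   │   │   │     │ │
│ └─╴ │ ╷ ╵ ┌─┴───╴ │ │
│     │ │   │       │ │
├─┬───┘ ├───┤ ╶─────┤ │
│ │     │   │       │ │
│ │ ╶─┬─┴─╴ └─┬───┐ └─┤
│ │   │       │   │   │
│ ├─╴ │ ╶─┬─┐ │ ╷ └─╴ │
│ │   │   │ │ │ │     │
│ │ ┌─┴─┐ │ └─┤ ├───┐ │
│ │ │   │ │   │ │   │ │
│ ╵ ╵ ╷ ╵ └─┐ ╵ │ ╶─┘ │
│     │     │   │     │
└─────┴─────┴───┴─────┘

Path to Q:

┌─────┬─────────┬─────┐
│A ↓  │↱ ↓      │     │
│ ╷ ╶─┘ ╷ ┌─────┤ ┌─╴ │
│ │↳ → ↑│Q│     │ │   │
│ ├─────┘ │ ╶─┐ ╵ │ ╷ │
│ │       │   │   │ │ │
│ │ ╶─────┴─╴ ├───┤ │ │
│ │           │   │ │ │
│ ├───┬───────┘ ╷ │ └─┤
│ │   │         │ │   │
│ │ ╷ └─╴ ┌─╴ ┌─┴─┴─╴ │
│ │ │     │   │       │
│ │ └─┬───┤ ╶─┤ ╶───┐ │
│ │   │   │   │     │ │
│ └─╴ │ ╷ ╵ ┌─┴───╴ │ │
│     │ │   │       │ │
├─┬───┘ ├───┤ ╶─────┤ │
│ │     │   │       │ │
│ │ ╶─┬─┴─╴ └─┬───┐ └─┤
│ │   │       │   │   │
│ ├─╴ │ ╶─┬─┐ │ ╷ └─╴ │
│ │   │   │ │ │ │     │
│ │ ┌─┴─┐ │ └─┤ ├───┐ │
│ │ │   │ │   │ │   │ │
│ ╵ ╵ ╷ ╵ └─┐ ╵ │ ╶─┘ │
│     │     │   │     │
└─────┴─────┴───┴─────┘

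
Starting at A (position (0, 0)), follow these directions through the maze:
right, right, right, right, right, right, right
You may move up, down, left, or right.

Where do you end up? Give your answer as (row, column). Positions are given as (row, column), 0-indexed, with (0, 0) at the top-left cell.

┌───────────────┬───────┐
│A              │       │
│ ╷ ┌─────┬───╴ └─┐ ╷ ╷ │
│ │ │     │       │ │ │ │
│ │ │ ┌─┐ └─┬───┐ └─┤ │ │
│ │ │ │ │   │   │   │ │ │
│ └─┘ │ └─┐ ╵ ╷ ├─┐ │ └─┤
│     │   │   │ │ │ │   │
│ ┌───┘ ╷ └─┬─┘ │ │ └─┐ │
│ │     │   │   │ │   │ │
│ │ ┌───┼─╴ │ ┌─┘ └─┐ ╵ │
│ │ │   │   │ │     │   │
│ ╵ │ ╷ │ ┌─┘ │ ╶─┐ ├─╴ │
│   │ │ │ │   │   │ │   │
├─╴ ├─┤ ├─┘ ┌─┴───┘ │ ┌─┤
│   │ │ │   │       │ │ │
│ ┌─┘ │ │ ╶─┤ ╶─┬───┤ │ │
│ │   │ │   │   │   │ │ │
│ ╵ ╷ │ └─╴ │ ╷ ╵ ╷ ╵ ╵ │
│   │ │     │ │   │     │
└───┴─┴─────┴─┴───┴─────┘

Following directions step by step:
Start: (0, 0)
  right: (0, 0) → (0, 1)
  right: (0, 1) → (0, 2)
  right: (0, 2) → (0, 3)
  right: (0, 3) → (0, 4)
  right: (0, 4) → (0, 5)
  right: (0, 5) → (0, 6)
  right: (0, 6) → (0, 7)
Final position: (0, 7)

Path taken:

┌───────────────┬───────┐
│A → → → → → → B│       │
│ ╷ ┌─────┬───╴ └─┐ ╷ ╷ │
│ │ │     │       │ │ │ │
│ │ │ ┌─┐ └─┬───┐ └─┤ │ │
│ │ │ │ │   │   │   │ │ │
│ └─┘ │ └─┐ ╵ ╷ ├─┐ │ └─┤
│     │   │   │ │ │ │   │
│ ┌───┘ ╷ └─┬─┘ │ │ └─┐ │
│ │     │   │   │ │   │ │
│ │ ┌───┼─╴ │ ┌─┘ └─┐ ╵ │
│ │ │   │   │ │     │   │
│ ╵ │ ╷ │ ┌─┘ │ ╶─┐ ├─╴ │
│   │ │ │ │   │   │ │   │
├─╴ ├─┤ ├─┘ ┌─┴───┘ │ ┌─┤
│   │ │ │   │       │ │ │
│ ┌─┘ │ │ ╶─┤ ╶─┬───┤ │ │
│ │   │ │   │   │   │ │ │
│ ╵ ╷ │ └─╴ │ ╷ ╵ ╷ ╵ ╵ │
│   │ │     │ │   │     │
└───┴─┴─────┴─┴───┴─────┘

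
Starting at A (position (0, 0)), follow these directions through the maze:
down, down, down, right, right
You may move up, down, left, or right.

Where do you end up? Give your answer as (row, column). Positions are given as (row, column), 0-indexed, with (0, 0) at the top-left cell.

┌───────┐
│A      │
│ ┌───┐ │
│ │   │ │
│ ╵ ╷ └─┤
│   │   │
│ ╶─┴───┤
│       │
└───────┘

Following directions step by step:
Start: (0, 0)
  down: (0, 0) → (1, 0)
  down: (1, 0) → (2, 0)
  down: (2, 0) → (3, 0)
  right: (3, 0) → (3, 1)
  right: (3, 1) → (3, 2)
Final position: (3, 2)

Path taken:

┌───────┐
│A      │
│ ┌───┐ │
│↓│   │ │
│ ╵ ╷ └─┤
│↓  │   │
│ ╶─┴───┤
│↳ → B  │
└───────┘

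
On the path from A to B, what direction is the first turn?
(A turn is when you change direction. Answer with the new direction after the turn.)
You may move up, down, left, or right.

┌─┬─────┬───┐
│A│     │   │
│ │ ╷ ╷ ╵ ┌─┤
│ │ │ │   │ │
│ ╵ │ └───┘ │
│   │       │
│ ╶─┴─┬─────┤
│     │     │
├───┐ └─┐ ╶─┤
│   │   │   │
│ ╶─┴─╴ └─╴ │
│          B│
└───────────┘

Directions: down, down, down, right, right, down, right, down, right, right
First turn direction: right

Solution:

┌─┬─────┬───┐
│A│     │   │
│ │ ╷ ╷ ╵ ┌─┤
│↓│ │ │   │ │
│ ╵ │ └───┘ │
│↓  │       │
│ ╶─┴─┬─────┤
│↳ → ↓│     │
├───┐ └─┐ ╶─┤
│   │↳ ↓│   │
│ ╶─┴─╴ └─╴ │
│      ↳ → B│
└───────────┘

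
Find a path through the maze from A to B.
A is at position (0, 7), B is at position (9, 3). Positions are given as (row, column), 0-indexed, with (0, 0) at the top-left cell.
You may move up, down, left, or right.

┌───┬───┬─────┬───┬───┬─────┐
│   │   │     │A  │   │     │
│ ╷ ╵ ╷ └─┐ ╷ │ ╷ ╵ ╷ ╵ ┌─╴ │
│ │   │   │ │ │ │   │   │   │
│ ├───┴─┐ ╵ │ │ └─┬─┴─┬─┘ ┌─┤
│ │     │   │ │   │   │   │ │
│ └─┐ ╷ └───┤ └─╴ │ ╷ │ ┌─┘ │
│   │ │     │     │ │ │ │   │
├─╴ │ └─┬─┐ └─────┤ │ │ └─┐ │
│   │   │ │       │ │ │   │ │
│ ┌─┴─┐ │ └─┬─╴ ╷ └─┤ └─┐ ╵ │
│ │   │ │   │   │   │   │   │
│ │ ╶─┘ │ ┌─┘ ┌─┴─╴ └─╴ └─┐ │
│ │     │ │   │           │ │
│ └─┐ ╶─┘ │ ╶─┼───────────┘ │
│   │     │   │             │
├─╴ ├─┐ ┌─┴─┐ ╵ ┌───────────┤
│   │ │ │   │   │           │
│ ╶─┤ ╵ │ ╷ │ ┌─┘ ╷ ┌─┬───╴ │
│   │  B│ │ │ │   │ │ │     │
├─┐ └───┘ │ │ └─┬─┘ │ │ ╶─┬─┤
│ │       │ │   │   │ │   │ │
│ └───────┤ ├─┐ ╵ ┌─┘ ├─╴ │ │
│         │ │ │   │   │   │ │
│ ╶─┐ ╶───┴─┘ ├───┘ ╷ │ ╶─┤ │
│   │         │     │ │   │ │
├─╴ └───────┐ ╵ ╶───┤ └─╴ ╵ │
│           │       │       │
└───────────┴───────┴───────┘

Finding the shortest path from (0, 7) to (9, 3):
Path length: 53 steps
Directions: right → down → right → up → right → down → right → up → right → right → down → left → down → left → down → down → right → down → right → down → down → left → left → left → left → left → left → down → left → up → left → up → right → up → right → up → left → left → up → left → left → up → left → down → down → right → down → down → left → down → right → down → down

Solution:

┌───┬───┬─────┬───┬───┬─────┐
│   │   │     │A ↓│↱ ↓│↱ → ↓│
│ ╷ ╵ ╷ └─┐ ╷ │ ╷ ╵ ╷ ╵ ┌─╴ │
│ │   │   │ │ │ │↳ ↑│↳ ↑│↓ ↲│
│ ├───┴─┐ ╵ │ │ └─┬─┴─┬─┘ ┌─┤
│ │  ↓ ↰│   │ │   │   │↓ ↲│ │
│ └─┐ ╷ └───┤ └─╴ │ ╷ │ ┌─┘ │
│   │↓│↑ ← ↰│     │ │ │↓│   │
├─╴ │ └─┬─┐ └─────┤ │ │ └─┐ │
│   │↳ ↓│ │↑ ← ↰  │ │ │↳ ↓│ │
│ ┌─┴─┐ │ └─┬─╴ ╷ └─┤ └─┐ ╵ │
│ │   │↓│   │↱ ↑│   │   │↳ ↓│
│ │ ╶─┘ │ ┌─┘ ┌─┴─╴ └─╴ └─┐ │
│ │  ↓ ↲│ │↱ ↑│           │↓│
│ └─┐ ╶─┘ │ ╶─┼───────────┘ │
│   │↳ ↓  │↑ ↰│↓ ← ← ← ← ← ↲│
├─╴ ├─┐ ┌─┴─┐ ╵ ┌───────────┤
│   │ │↓│   │↑ ↲│           │
│ ╶─┤ ╵ │ ╷ │ ┌─┘ ╷ ┌─┬───╴ │
│   │  B│ │ │ │   │ │ │     │
├─┐ └───┘ │ │ └─┬─┘ │ │ ╶─┬─┤
│ │       │ │   │   │ │   │ │
│ └───────┤ ├─┐ ╵ ┌─┘ ├─╴ │ │
│         │ │ │   │   │   │ │
│ ╶─┐ ╶───┴─┘ ├───┘ ╷ │ ╶─┤ │
│   │         │     │ │   │ │
├─╴ └───────┐ ╵ ╶───┤ └─╴ ╵ │
│           │       │       │
└───────────┴───────┴───────┘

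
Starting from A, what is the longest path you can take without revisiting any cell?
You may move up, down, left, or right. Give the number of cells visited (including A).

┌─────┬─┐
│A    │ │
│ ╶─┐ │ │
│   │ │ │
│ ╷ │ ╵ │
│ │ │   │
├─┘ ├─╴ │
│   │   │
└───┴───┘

Finding longest simple path using DFS:
Start: (0, 0)
Longest path visits 8 cells
Path: A → right → right → down → down → right → up → up

Solution:

┌─────┬─┐
│A → ↓│B│
│ ╶─┐ │ │
│   │↓│↑│
│ ╷ │ ╵ │
│ │ │↳ ↑│
├─┘ ├─╴ │
│   │   │
└───┴───┘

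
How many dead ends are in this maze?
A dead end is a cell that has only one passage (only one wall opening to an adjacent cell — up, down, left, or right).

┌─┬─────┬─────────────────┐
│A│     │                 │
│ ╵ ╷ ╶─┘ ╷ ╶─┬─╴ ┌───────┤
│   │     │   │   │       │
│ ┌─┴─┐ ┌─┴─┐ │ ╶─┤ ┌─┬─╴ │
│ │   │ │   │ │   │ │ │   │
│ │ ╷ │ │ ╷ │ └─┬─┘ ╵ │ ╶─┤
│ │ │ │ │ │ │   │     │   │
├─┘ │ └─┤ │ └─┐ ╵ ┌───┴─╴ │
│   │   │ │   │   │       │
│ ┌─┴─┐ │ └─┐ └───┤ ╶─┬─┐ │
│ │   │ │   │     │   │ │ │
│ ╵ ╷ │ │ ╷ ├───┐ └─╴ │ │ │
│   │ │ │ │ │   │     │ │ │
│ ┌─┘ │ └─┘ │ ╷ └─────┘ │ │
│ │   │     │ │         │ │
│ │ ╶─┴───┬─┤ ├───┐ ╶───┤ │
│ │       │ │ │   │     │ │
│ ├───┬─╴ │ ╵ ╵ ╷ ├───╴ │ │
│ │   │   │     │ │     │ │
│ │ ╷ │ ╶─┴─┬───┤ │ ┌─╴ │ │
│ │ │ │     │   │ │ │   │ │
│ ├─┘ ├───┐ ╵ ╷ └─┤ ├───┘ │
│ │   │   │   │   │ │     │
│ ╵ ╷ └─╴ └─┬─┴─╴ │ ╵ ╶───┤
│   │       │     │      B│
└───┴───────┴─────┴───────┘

Checking each cell for number of passages:

Dead ends found at positions:
  (0, 0)
  (0, 3)
  (0, 12)
  (2, 8)
  (2, 10)
  (3, 0)
  (3, 3)
  (5, 11)
  (6, 4)
  (8, 5)
  (10, 1)
  (10, 8)
  (10, 10)
  (11, 3)
  (12, 5)
  (12, 6)
  (12, 12)
Total dead ends: 17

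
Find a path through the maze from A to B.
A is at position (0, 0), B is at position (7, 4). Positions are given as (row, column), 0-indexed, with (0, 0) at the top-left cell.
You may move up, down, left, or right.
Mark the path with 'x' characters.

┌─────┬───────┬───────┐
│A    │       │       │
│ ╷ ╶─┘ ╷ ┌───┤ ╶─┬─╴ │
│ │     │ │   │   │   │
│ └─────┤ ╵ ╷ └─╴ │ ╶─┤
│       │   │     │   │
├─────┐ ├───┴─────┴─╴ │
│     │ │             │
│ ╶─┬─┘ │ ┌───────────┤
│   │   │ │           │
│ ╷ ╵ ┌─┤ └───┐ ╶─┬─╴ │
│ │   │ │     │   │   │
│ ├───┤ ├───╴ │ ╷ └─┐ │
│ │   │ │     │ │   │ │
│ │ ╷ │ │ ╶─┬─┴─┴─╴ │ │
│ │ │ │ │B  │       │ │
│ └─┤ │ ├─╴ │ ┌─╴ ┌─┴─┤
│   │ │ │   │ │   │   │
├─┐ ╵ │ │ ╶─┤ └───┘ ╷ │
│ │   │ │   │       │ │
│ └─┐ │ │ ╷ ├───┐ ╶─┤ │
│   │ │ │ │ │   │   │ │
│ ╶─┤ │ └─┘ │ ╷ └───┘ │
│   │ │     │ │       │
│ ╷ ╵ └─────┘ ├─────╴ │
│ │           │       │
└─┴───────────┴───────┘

Finding the shortest path from (0, 0) to (7, 4):
Path length: 39 steps
Directions: right → down → right → right → up → right → down → down → right → up → right → down → right → right → up → left → up → right → right → right → down → left → down → right → down → left → left → left → left → left → left → down → down → right → right → down → left → left → down

Solution:

┌─────┬───────┬───────┐
│A x  │x x    │x x x x│
│ ╷ ╶─┘ ╷ ┌───┤ ╶─┬─╴ │
│ │x x x│x│x x│x x│x x│
│ └─────┤ ╵ ╷ └─╴ │ ╶─┤
│       │x x│x x x│x x│
├─────┐ ├───┴─────┴─╴ │
│     │ │x x x x x x x│
│ ╶─┬─┘ │ ┌───────────┤
│   │   │x│           │
│ ╷ ╵ ┌─┤ └───┐ ╶─┬─╴ │
│ │   │ │x x x│   │   │
│ ├───┤ ├───╴ │ ╷ └─┐ │
│ │   │ │x x x│ │   │ │
│ │ ╷ │ │ ╶─┬─┴─┴─╴ │ │
│ │ │ │ │B  │       │ │
│ └─┤ │ ├─╴ │ ┌─╴ ┌─┴─┤
│   │ │ │   │ │   │   │
├─┐ ╵ │ │ ╶─┤ └───┘ ╷ │
│ │   │ │   │       │ │
│ └─┐ │ │ ╷ ├───┐ ╶─┤ │
│   │ │ │ │ │   │   │ │
│ ╶─┤ │ └─┘ │ ╷ └───┘ │
│   │ │     │ │       │
│ ╷ ╵ └─────┘ ├─────╴ │
│ │           │       │
└─┴───────────┴───────┘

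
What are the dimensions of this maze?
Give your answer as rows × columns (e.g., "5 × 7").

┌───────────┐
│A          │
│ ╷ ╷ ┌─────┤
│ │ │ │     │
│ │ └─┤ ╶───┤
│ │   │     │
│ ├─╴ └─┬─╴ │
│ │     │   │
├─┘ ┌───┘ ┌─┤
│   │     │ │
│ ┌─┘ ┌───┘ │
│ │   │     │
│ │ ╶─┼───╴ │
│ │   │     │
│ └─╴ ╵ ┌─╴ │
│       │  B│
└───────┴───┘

Counting the maze dimensions:
Rows (vertical): 8
Columns (horizontal): 6
Dimensions: 8 × 6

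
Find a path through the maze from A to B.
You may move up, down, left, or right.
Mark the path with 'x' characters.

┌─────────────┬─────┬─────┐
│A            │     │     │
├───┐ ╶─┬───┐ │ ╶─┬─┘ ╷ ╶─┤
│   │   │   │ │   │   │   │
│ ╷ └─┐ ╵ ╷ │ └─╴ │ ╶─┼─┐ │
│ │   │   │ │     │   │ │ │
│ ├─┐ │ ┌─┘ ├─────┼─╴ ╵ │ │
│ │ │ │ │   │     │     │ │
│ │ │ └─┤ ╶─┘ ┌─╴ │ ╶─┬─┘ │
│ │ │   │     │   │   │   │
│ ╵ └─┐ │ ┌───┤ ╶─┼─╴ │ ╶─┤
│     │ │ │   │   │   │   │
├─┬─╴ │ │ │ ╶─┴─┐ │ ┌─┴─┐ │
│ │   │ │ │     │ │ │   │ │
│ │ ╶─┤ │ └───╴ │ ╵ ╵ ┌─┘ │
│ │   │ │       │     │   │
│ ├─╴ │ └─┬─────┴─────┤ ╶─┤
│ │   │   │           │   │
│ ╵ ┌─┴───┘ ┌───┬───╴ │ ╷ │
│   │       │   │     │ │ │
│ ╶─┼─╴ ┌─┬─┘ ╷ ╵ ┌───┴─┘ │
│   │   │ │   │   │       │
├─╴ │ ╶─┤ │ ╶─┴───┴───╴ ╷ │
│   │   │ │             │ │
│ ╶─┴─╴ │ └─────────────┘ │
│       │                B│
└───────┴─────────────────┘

Finding the shortest path through the maze:
Path length: 54 steps
Directions: right → right → down → right → down → right → up → right → down → down → left → down → right → right → up → right → right → down → left → down → right → down → down → right → up → up → right → up → left → up → right → up → left → up → right → up → right → down → right → down → down → down → left → down → right → down → down → left → down → right → down → down → down → down

Solution:

┌─────────────┬─────┬─────┐
│A x x        │     │x x  │
├───┐ ╶─┬───┐ │ ╶─┬─┘ ╷ ╶─┤
│   │x x│x x│ │   │x x│x x│
│ ╷ └─┐ ╵ ╷ │ └─╴ │ ╶─┼─┐ │
│ │   │x x│x│     │x x│ │x│
│ ├─┐ │ ┌─┘ ├─────┼─╴ ╵ │ │
│ │ │ │ │x x│x x x│x x  │x│
│ │ │ └─┤ ╶─┘ ┌─╴ │ ╶─┬─┘ │
│ │ │   │x x x│x x│x x│x x│
│ ╵ └─┐ │ ┌───┤ ╶─┼─╴ │ ╶─┤
│     │ │ │   │x x│x x│x x│
├─┬─╴ │ │ │ ╶─┴─┐ │ ┌─┴─┐ │
│ │   │ │ │     │x│x│   │x│
│ │ ╶─┤ │ └───╴ │ ╵ ╵ ┌─┘ │
│ │   │ │       │x x  │x x│
│ ├─╴ │ └─┬─────┴─────┤ ╶─┤
│ │   │   │           │x x│
│ ╵ ┌─┴───┘ ┌───┬───╴ │ ╷ │
│   │       │   │     │ │x│
│ ╶─┼─╴ ┌─┬─┘ ╷ ╵ ┌───┴─┘ │
│   │   │ │   │   │      x│
├─╴ │ ╶─┤ │ ╶─┴───┴───╴ ╷ │
│   │   │ │             │x│
│ ╶─┴─╴ │ └─────────────┘ │
│       │                B│
└───────┴─────────────────┘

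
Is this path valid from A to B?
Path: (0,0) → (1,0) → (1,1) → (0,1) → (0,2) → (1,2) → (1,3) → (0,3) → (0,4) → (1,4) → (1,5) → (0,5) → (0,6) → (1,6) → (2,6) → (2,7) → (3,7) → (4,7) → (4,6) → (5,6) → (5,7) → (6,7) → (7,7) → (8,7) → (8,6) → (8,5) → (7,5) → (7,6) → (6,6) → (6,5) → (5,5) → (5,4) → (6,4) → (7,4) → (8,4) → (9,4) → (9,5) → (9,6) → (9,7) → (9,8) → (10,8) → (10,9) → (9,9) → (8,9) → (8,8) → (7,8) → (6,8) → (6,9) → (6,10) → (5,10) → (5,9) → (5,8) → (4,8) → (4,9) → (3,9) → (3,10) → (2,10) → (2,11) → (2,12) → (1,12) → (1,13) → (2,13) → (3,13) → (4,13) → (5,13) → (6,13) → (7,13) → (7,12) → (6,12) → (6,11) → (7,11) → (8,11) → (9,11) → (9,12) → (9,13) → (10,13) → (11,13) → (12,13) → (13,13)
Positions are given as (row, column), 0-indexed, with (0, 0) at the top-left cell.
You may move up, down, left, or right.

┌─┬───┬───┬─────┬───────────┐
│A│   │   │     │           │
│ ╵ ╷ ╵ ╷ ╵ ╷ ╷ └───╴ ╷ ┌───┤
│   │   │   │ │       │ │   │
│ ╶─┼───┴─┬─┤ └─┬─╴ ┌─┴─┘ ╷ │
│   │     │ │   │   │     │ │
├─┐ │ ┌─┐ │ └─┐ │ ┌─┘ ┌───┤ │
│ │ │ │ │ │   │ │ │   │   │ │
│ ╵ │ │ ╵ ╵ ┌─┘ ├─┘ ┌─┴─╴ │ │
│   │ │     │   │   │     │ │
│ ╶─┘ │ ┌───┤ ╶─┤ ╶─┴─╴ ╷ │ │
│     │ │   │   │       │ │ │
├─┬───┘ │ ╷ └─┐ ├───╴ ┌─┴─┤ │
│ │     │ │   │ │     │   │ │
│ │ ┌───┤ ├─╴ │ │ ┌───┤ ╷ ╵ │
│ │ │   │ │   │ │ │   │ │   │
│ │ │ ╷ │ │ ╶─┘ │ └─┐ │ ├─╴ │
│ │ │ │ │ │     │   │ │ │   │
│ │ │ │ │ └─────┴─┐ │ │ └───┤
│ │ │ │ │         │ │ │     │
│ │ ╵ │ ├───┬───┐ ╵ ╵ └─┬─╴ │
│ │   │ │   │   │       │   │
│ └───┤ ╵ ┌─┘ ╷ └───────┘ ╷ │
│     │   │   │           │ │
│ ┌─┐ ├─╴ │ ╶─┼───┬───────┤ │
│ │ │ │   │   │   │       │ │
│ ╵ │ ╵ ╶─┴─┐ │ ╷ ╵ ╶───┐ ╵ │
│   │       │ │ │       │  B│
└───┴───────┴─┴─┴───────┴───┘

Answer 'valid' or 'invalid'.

Checking path validity:
Result: All consecutive moves are passable.

valid

Correct solution:

┌─┬───┬───┬─────┬───────────┐
│A│↱ ↓│↱ ↓│↱ ↓  │           │
│ ╵ ╷ ╵ ╷ ╵ ╷ ╷ └───╴ ╷ ┌───┤
│↳ ↑│↳ ↑│↳ ↑│↓│       │ │↱ ↓│
│ ╶─┼───┴─┬─┤ └─┬─╴ ┌─┴─┘ ╷ │
│   │     │ │↳ ↓│   │↱ → ↑│↓│
├─┐ │ ┌─┐ │ └─┐ │ ┌─┘ ┌───┤ │
│ │ │ │ │ │   │↓│ │↱ ↑│   │↓│
│ ╵ │ │ ╵ ╵ ┌─┘ ├─┘ ┌─┴─╴ │ │
│   │ │     │↓ ↲│↱ ↑│     │↓│
│ ╶─┘ │ ┌───┤ ╶─┤ ╶─┴─╴ ╷ │ │
│     │ │↓ ↰│↳ ↓│↑ ← ↰  │ │↓│
├─┬───┘ │ ╷ └─┐ ├───╴ ┌─┴─┤ │
│ │     │↓│↑ ↰│↓│↱ → ↑│↓ ↰│↓│
│ │ ┌───┤ ├─╴ │ │ ┌───┤ ╷ ╵ │
│ │ │   │↓│↱ ↑│↓│↑│   │↓│↑ ↲│
│ │ │ ╷ │ │ ╶─┘ │ └─┐ │ ├─╴ │
│ │ │ │ │↓│↑ ← ↲│↑ ↰│ │↓│   │
│ │ │ │ │ └─────┴─┐ │ │ └───┤
│ │ │ │ │↳ → → → ↓│↑│ │↳ → ↓│
│ │ ╵ │ ├───┬───┐ ╵ ╵ └─┬─╴ │
│ │   │ │   │   │↳ ↑    │  ↓│
│ └───┤ ╵ ┌─┘ ╷ └───────┘ ╷ │
│     │   │   │           │↓│
│ ┌─┐ ├─╴ │ ╶─┼───┬───────┤ │
│ │ │ │   │   │   │       │↓│
│ ╵ │ ╵ ╶─┴─┐ │ ╷ ╵ ╶───┐ ╵ │
│   │       │ │ │       │  B│
└───┴───────┴─┴─┴───────┴───┘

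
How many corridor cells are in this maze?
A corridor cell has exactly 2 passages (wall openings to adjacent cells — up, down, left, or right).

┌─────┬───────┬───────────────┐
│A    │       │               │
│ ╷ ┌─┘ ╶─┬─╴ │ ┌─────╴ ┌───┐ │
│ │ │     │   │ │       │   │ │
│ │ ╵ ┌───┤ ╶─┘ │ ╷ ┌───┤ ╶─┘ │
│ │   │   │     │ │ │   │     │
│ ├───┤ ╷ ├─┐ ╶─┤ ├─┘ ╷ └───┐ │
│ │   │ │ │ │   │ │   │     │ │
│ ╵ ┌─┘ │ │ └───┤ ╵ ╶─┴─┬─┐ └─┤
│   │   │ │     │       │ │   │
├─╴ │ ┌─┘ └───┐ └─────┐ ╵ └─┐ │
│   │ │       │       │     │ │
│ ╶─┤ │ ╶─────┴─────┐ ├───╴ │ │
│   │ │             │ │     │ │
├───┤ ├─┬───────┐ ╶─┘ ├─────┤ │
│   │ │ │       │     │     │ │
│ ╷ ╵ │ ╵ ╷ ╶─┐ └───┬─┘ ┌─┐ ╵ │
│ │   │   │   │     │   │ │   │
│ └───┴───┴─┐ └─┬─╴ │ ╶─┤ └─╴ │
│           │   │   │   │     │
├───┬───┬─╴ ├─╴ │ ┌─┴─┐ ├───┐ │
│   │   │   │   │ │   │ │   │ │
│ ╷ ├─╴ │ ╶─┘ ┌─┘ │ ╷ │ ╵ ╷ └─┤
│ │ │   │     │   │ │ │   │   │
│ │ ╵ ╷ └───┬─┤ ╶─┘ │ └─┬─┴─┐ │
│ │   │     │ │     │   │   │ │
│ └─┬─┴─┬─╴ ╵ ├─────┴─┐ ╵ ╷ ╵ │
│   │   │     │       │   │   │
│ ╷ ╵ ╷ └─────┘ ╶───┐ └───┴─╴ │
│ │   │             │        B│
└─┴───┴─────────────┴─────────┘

Counting cells with exactly 2 passages:
Total corridor cells: 185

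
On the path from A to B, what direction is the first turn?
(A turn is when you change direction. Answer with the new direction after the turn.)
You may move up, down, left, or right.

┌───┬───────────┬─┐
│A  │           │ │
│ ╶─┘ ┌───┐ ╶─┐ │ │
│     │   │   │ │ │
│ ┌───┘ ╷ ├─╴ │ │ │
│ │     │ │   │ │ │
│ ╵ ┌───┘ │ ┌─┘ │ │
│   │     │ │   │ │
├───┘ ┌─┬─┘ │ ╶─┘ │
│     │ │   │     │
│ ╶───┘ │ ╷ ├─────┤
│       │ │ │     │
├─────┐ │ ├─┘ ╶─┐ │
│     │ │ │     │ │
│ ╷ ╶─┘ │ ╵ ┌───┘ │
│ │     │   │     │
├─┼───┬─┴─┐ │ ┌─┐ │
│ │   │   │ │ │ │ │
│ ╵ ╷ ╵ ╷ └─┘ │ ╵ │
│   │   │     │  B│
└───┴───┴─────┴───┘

Directions: down, right, right, up, right, right, right, down, right, down, left, down, down, left, down, down, down, right, up, right, up, right, right, down, down, down, down
First turn direction: right

Solution:

┌───┬───────────┬─┐
│A  │↱ → → ↓    │ │
│ ╶─┘ ┌───┐ ╶─┐ │ │
│↳ → ↑│   │↳ ↓│ │ │
│ ┌───┘ ╷ ├─╴ │ │ │
│ │     │ │↓ ↲│ │ │
│ ╵ ┌───┘ │ ┌─┘ │ │
│   │     │↓│   │ │
├───┘ ┌─┬─┘ │ ╶─┘ │
│     │ │↓ ↲│     │
│ ╶───┘ │ ╷ ├─────┤
│       │↓│ │↱ → ↓│
├─────┐ │ ├─┘ ╶─┐ │
│     │ │↓│↱ ↑  │↓│
│ ╷ ╶─┘ │ ╵ ┌───┘ │
│ │     │↳ ↑│    ↓│
├─┼───┬─┴─┐ │ ┌─┐ │
│ │   │   │ │ │ │↓│
│ ╵ ╷ ╵ ╷ └─┘ │ ╵ │
│   │   │     │  B│
└───┴───┴─────┴───┘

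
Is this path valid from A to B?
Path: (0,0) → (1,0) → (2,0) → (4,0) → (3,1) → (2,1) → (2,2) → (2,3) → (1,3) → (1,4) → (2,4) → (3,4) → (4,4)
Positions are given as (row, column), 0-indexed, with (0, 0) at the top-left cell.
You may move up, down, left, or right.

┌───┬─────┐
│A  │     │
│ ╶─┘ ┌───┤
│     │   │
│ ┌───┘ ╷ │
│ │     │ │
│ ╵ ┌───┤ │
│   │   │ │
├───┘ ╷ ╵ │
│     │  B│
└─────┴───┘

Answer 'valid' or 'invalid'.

Checking path validity:
Result: Invalid move at step 3: cannot move from (2, 0) to (4, 0).

invalid

Correct solution:

┌───┬─────┐
│A  │     │
│ ╶─┘ ┌───┤
│↓    │↱ ↓│
│ ┌───┘ ╷ │
│↓│↱ → ↑│↓│
│ ╵ ┌───┤ │
│↳ ↑│   │↓│
├───┘ ╷ ╵ │
│     │  B│
└─────┴───┘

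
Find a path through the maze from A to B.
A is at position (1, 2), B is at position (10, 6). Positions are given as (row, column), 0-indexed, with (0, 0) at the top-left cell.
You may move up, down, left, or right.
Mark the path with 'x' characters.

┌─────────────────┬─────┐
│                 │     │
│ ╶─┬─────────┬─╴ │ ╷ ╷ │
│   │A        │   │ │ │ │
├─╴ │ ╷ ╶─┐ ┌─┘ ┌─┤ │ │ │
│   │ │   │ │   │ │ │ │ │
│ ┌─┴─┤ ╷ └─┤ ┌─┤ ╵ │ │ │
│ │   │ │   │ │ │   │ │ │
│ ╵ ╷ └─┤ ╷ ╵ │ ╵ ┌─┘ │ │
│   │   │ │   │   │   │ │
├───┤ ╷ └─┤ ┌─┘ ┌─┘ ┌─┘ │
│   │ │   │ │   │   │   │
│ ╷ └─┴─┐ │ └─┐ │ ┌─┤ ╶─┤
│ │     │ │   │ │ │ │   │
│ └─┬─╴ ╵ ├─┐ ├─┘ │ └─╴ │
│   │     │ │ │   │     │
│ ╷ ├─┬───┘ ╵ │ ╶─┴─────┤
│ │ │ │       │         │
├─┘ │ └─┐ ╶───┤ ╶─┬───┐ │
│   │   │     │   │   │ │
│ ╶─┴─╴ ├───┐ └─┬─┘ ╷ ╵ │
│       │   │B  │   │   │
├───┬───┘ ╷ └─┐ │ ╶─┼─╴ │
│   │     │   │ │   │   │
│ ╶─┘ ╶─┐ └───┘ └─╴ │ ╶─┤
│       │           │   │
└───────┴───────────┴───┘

Finding the shortest path from (1, 2) to (10, 6):
Path length: 17 steps
Directions: right → down → right → down → right → down → down → down → right → down → down → left → left → down → right → right → down

Solution:

┌─────────────────┬─────┐
│                 │     │
│ ╶─┬─────────┬─╴ │ ╷ ╷ │
│   │A x      │   │ │ │ │
├─╴ │ ╷ ╶─┐ ┌─┘ ┌─┤ │ │ │
│   │ │x x│ │   │ │ │ │ │
│ ┌─┴─┤ ╷ └─┤ ┌─┤ ╵ │ │ │
│ │   │ │x x│ │ │   │ │ │
│ ╵ ╷ └─┤ ╷ ╵ │ ╵ ┌─┘ │ │
│   │   │ │x  │   │   │ │
├───┤ ╷ └─┤ ┌─┘ ┌─┘ ┌─┘ │
│   │ │   │x│   │   │   │
│ ╷ └─┴─┐ │ └─┐ │ ┌─┤ ╶─┤
│ │     │ │x x│ │ │ │   │
│ └─┬─╴ ╵ ├─┐ ├─┘ │ └─╴ │
│   │     │ │x│   │     │
│ ╷ ├─┬───┘ ╵ │ ╶─┴─────┤
│ │ │ │  x x x│         │
├─┘ │ └─┐ ╶───┤ ╶─┬───┐ │
│   │   │x x x│   │   │ │
│ ╶─┴─╴ ├───┐ └─┬─┘ ╷ ╵ │
│       │   │B  │   │   │
├───┬───┘ ╷ └─┐ │ ╶─┼─╴ │
│   │     │   │ │   │   │
│ ╶─┘ ╶─┐ └───┘ └─╴ │ ╶─┤
│       │           │   │
└───────┴───────────┴───┘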